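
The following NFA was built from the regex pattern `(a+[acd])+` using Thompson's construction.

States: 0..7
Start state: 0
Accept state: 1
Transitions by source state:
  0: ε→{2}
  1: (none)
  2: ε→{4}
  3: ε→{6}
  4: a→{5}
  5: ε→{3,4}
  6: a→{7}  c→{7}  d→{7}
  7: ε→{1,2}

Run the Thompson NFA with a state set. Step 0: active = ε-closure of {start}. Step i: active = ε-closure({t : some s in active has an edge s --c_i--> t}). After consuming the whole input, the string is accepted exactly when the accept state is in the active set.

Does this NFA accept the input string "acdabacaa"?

S₀ = ε-closure({0}) = {0,2,4}
'a' @ 1: {3,4,5,6}
'c' @ 2: {1,2,4,7}  (accept∈set)
'd' @ 3: {}  — no active states
rest 'abacaa' ignored (set empty)
after full input: {}  (accept=1 not in)

Answer: REJECT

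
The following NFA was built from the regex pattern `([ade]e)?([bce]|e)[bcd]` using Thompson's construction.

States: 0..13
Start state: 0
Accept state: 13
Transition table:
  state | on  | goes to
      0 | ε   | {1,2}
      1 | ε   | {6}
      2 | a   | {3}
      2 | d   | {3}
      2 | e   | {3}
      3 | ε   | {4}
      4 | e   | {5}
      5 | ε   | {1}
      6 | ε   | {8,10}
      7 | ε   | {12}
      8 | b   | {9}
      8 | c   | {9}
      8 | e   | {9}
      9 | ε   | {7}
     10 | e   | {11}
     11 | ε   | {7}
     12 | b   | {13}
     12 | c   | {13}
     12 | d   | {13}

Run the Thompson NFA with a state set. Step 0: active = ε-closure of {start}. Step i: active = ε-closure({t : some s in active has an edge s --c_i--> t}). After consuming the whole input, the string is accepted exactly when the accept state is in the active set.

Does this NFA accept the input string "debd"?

initial (ε-close {0}): {0,1,2,6,8,10}
'd' @ 1: {3,4}
'e' @ 2: {1,5,6,8,10}
'b' @ 3: {7,9,12}
'd' @ 4: {13}  (accept∈set)
end set {13} — state 13 in

Answer: ACCEPT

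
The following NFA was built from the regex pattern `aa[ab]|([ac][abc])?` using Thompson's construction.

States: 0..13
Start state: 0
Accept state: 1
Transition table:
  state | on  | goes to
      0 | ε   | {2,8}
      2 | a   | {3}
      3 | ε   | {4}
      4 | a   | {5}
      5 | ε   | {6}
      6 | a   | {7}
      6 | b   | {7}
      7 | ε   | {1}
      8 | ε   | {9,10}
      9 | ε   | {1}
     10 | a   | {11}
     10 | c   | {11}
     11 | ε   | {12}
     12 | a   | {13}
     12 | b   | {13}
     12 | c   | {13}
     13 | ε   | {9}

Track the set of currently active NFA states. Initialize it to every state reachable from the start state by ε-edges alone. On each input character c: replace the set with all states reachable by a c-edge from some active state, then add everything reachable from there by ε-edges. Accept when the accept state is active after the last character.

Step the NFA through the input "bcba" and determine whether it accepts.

Answer: REJECT

Derivation:
start: ε-closure({0}) = {0,1,2,8,9,10}
'b' @ 1: {}  — no active states
rest 'cba' ignored (set empty)
final: {}; accept 1 not in set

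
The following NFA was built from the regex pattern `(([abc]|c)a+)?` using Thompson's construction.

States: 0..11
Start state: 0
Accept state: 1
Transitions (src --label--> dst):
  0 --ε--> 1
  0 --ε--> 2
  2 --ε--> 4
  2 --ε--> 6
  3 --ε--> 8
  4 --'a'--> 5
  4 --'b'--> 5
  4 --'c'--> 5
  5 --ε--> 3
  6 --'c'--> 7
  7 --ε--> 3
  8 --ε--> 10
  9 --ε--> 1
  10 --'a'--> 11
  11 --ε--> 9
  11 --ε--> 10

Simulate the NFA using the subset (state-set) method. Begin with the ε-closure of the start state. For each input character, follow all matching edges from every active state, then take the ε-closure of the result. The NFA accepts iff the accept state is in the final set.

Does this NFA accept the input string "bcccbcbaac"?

initial (ε-close {0}): {0,1,2,4,6}
'b' @ 1: {3,5,8,10}
'c' @ 2: {}  — state set empty
rest 'ccbcbaac' ignored (set empty)
final: {}; accept 1 not in set

Answer: REJECT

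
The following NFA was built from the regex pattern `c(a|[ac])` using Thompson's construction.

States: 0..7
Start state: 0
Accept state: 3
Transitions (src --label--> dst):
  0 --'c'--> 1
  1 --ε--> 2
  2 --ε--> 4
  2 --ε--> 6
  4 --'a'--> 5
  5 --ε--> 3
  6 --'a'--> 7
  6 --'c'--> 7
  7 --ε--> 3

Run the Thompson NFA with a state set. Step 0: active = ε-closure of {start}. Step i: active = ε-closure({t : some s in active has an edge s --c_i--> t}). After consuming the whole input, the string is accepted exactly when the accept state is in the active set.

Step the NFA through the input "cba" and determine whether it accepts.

S₀ = ε-closure({0}) = {0}
'c' @ 1: {1,2,4,6}
'b' @ 2: {}  — dead — no transitions
rest 'a' ignored (set empty)
final: {}; accept 3 not in set

Answer: REJECT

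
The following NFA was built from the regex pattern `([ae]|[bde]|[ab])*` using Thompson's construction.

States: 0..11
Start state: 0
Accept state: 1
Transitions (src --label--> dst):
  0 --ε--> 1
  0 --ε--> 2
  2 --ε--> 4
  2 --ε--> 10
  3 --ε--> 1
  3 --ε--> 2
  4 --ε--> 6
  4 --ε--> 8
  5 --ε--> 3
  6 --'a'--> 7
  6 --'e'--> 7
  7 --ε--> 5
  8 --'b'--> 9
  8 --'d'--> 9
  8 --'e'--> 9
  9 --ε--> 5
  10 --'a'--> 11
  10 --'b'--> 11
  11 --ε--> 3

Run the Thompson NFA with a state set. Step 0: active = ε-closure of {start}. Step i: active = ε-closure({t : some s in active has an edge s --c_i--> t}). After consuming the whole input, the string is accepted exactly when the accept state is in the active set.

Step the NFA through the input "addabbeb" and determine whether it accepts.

Answer: ACCEPT

Steps:
start: ε-closure({0}) = {0,1,2,4,6,8,10}
'a' @ 1: {1,2,3,4,5,6,7,8,10,11}  [accepting]
'd' @ 2: {1,2,3,4,5,6,8,9,10}  [accepting]
'd' @ 3: {1,2,3,4,5,6,8,9,10}  [accepting]
'a' @ 4: {1,2,3,4,5,6,7,8,10,11}  [accepting]
'b' @ 5: {1,2,3,4,5,6,8,9,10,11}  [accepting]
'b' @ 6: {1,2,3,4,5,6,8,9,10,11}  [accepting]
'e' @ 7: {1,2,3,4,5,6,7,8,9,10}  [accepting]
'b' @ 8: {1,2,3,4,5,6,8,9,10,11}  [accepting]
end set {1,2,3,4,5,6,8,9,10,11} — state 1 in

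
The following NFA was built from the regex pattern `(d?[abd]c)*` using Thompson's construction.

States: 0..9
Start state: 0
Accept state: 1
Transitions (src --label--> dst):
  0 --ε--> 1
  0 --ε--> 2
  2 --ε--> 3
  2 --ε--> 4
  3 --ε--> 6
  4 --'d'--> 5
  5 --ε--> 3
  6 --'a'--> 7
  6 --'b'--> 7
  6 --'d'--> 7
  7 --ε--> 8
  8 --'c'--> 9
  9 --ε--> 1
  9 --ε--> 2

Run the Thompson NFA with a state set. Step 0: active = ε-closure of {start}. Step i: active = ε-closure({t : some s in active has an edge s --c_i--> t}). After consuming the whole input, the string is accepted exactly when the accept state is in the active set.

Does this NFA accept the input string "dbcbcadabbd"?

Answer: REJECT

Derivation:
S₀ = ε-closure({0}) = {0,1,2,3,4,6}
'd' @ 1: {3,5,6,7,8}
'b' @ 2: {7,8}
'c' @ 3: {1,2,3,4,6,9}  ✓accept
'b' @ 4: {7,8}
'c' @ 5: {1,2,3,4,6,9}  ✓accept
'a' @ 6: {7,8}
'd' @ 7: {}  — state set empty
rest 'abbd' ignored (set empty)
end set {} — state 1 not in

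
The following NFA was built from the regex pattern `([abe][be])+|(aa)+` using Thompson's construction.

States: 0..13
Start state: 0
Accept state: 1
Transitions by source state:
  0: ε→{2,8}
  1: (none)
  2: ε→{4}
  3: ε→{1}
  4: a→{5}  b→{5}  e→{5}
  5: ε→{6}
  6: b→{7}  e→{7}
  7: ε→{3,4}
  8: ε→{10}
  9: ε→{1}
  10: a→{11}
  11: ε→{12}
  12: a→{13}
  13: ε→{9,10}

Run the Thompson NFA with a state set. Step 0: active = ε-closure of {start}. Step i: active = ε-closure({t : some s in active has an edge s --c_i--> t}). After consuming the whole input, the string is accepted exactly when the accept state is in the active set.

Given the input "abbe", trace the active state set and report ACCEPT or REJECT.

Answer: ACCEPT

Steps:
S₀ = ε-closure({0}) = {0,2,4,8,10}
'a' @ 1: {5,6,11,12}
'b' @ 2: {1,3,4,7}  (accept∈set)
'b' @ 3: {5,6}
'e' @ 4: {1,3,4,7}  (accept∈set)
end set {1,3,4,7} — state 1 in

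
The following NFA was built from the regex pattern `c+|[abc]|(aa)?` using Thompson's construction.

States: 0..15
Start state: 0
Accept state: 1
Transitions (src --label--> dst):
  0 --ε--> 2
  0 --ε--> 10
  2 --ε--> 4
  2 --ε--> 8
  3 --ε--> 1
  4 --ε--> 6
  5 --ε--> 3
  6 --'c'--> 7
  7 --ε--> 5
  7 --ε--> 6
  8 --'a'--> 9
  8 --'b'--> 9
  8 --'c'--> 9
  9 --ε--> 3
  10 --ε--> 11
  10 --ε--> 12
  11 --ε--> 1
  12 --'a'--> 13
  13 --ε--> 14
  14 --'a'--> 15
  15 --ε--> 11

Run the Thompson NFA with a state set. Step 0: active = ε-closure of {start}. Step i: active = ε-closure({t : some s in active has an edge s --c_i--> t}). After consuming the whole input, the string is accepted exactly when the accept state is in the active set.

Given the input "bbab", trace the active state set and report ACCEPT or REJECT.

start: ε-closure({0}) = {0,1,2,4,6,8,10,11,12}
'b' @ 1: {1,3,9}  (accept∈set)
'b' @ 2: {}  — state set empty
rest 'ab' ignored (set empty)
after full input: {}  (accept=1 not in)

Answer: REJECT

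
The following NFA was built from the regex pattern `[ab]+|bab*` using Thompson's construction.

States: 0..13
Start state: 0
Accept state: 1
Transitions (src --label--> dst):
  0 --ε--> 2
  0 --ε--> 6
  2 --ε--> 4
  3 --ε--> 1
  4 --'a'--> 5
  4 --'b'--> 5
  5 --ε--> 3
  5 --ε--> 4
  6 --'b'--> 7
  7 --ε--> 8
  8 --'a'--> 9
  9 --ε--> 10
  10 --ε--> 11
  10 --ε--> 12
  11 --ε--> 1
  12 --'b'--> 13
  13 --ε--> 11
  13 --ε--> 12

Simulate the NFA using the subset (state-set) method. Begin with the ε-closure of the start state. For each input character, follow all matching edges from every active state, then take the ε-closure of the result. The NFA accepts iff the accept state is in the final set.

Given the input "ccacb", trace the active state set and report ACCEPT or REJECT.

initial (ε-close {0}): {0,2,4,6}
'c' @ 1: {}  — dead — no transitions
rest 'cacb' ignored (set empty)
end set {} — state 1 not in

Answer: REJECT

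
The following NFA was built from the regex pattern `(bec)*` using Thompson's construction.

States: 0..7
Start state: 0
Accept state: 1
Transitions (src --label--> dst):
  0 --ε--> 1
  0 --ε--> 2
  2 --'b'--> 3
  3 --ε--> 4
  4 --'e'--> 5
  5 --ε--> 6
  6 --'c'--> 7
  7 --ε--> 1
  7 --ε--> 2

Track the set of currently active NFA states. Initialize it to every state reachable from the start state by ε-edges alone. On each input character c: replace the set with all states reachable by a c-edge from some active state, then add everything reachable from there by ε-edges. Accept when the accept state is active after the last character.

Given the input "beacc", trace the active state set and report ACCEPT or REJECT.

initial (ε-close {0}): {0,1,2}
'b' @ 1: {3,4}
'e' @ 2: {5,6}
'a' @ 3: {}  — no active states
rest 'cc' ignored (set empty)
after full input: {}  (accept=1 not in)

Answer: REJECT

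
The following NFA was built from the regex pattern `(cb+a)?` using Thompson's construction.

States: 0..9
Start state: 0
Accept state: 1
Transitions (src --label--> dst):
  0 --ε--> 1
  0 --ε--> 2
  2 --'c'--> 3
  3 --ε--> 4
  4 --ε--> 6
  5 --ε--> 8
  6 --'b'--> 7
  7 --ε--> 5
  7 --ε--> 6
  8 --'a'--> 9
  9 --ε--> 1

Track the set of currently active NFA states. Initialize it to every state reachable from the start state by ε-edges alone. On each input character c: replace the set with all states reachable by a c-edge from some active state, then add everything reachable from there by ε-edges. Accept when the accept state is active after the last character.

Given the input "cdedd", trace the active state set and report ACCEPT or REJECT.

Answer: REJECT

Derivation:
initial (ε-close {0}): {0,1,2}
'c' @ 1: {3,4,6}
'd' @ 2: {}  — state set empty
rest 'edd' ignored (set empty)
final: {}; accept 1 not in set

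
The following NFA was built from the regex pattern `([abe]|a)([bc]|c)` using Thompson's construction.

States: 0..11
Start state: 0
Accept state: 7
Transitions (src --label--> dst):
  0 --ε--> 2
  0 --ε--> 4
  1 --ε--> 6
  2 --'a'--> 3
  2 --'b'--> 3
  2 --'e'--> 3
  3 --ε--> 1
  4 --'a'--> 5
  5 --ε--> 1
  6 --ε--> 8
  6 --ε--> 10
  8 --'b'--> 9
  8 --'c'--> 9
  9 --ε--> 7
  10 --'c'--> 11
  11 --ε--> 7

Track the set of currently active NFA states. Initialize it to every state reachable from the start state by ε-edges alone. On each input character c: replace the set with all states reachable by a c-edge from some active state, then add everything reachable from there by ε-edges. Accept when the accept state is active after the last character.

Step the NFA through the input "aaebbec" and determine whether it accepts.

Answer: REJECT

Derivation:
S₀ = ε-closure({0}) = {0,2,4}
'a' @ 1: {1,3,5,6,8,10}
'a' @ 2: {}  — no active states
rest 'ebbec' ignored (set empty)
after full input: {}  (accept=7 not in)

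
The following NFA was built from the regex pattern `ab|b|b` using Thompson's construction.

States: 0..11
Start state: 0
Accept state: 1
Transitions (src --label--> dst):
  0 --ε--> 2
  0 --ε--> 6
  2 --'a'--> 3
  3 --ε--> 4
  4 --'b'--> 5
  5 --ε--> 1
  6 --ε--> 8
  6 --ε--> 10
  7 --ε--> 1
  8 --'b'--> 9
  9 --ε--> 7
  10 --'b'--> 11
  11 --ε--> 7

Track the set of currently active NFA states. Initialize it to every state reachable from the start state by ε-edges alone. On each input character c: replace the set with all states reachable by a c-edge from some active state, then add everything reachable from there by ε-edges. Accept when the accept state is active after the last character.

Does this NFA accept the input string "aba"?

initial (ε-close {0}): {0,2,6,8,10}
'a' @ 1: {3,4}
'b' @ 2: {1,5}  (accept∈set)
'a' @ 3: {}  — dead — no transitions
final: {}; accept 1 not in set

Answer: REJECT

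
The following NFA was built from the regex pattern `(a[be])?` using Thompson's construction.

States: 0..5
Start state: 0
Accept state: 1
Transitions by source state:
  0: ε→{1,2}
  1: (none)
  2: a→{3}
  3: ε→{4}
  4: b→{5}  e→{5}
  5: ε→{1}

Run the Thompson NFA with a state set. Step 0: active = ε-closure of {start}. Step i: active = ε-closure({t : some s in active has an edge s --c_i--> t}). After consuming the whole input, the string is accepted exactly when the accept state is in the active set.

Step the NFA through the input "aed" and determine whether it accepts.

S₀ = ε-closure({0}) = {0,1,2}
'a' @ 1: {3,4}
'e' @ 2: {1,5}  ✓accept
'd' @ 3: {}  — dead — no transitions
after full input: {}  (accept=1 not in)

Answer: REJECT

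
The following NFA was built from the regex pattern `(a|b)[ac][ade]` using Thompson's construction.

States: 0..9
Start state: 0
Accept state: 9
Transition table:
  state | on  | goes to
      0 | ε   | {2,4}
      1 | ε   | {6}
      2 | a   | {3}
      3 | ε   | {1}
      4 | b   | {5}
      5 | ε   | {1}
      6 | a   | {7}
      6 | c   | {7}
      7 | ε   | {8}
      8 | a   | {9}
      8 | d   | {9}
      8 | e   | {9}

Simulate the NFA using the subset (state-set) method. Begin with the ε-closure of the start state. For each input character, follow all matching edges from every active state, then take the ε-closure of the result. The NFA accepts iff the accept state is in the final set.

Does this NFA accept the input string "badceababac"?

S₀ = ε-closure({0}) = {0,2,4}
'b' @ 1: {1,5,6}
'a' @ 2: {7,8}
'd' @ 3: {9}  ✓accept
'c' @ 4: {}  — state set empty
rest 'eababac' ignored (set empty)
after full input: {}  (accept=9 not in)

Answer: REJECT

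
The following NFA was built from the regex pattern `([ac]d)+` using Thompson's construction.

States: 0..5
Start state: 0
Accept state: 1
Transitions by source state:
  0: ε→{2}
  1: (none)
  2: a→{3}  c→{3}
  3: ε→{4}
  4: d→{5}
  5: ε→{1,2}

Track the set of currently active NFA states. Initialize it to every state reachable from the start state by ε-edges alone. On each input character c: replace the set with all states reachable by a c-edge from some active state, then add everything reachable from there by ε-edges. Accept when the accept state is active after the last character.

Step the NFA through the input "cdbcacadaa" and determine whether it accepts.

Answer: REJECT

Trace:
S₀ = ε-closure({0}) = {0,2}
'c' @ 1: {3,4}
'd' @ 2: {1,2,5}  ✓accept
'b' @ 3: {}  — dead — no transitions
rest 'cacadaa' ignored (set empty)
final: {}; accept 1 not in set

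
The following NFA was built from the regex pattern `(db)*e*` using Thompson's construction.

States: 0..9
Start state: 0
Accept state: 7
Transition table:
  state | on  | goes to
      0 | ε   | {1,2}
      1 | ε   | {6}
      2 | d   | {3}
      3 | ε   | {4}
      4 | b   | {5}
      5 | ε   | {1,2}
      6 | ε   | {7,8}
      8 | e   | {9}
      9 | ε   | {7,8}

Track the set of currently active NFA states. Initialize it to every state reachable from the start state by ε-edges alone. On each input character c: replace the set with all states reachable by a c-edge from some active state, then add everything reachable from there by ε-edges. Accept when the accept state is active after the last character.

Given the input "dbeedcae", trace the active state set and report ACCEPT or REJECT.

start: ε-closure({0}) = {0,1,2,6,7,8}
'd' @ 1: {3,4}
'b' @ 2: {1,2,5,6,7,8}  (accept∈set)
'e' @ 3: {7,8,9}  (accept∈set)
'e' @ 4: {7,8,9}  (accept∈set)
'd' @ 5: {}  — state set empty
rest 'cae' ignored (set empty)
final: {}; accept 7 not in set

Answer: REJECT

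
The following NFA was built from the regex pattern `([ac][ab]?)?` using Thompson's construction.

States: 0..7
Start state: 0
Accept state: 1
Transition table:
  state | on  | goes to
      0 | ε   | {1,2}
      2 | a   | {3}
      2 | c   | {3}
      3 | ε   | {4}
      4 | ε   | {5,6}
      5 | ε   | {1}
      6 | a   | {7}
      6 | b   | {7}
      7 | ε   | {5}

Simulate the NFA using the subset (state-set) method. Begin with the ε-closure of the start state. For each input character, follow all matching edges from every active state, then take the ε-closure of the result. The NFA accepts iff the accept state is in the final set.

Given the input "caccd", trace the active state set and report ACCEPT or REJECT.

S₀ = ε-closure({0}) = {0,1,2}
'c' @ 1: {1,3,4,5,6}  ✓accept
'a' @ 2: {1,5,7}  ✓accept
'c' @ 3: {}  — no active states
rest 'cd' ignored (set empty)
end set {} — state 1 not in

Answer: REJECT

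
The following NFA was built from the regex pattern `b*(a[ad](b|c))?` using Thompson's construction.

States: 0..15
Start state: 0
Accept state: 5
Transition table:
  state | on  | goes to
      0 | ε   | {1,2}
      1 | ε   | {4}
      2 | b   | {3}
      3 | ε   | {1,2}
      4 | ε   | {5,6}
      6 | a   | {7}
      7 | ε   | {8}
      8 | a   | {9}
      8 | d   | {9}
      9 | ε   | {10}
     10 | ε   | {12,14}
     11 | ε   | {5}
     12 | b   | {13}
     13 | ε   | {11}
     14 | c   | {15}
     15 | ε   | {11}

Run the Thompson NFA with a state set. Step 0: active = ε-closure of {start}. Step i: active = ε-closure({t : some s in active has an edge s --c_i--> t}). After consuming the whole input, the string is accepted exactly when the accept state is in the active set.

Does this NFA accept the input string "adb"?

S₀ = ε-closure({0}) = {0,1,2,4,5,6}
'a' @ 1: {7,8}
'd' @ 2: {9,10,12,14}
'b' @ 3: {5,11,13}  (accept∈set)
end set {5,11,13} — state 5 in

Answer: ACCEPT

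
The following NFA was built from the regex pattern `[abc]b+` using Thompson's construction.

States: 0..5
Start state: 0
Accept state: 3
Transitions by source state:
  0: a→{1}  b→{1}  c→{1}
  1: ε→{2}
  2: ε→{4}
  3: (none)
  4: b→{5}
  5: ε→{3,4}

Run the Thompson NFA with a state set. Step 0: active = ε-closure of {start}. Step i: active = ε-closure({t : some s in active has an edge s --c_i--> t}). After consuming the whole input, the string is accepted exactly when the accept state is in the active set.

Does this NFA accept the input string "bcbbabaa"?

Answer: REJECT

Steps:
start: ε-closure({0}) = {0}
'b' @ 1: {1,2,4}
'c' @ 2: {}  — state set empty
rest 'bbabaa' ignored (set empty)
end set {} — state 3 not in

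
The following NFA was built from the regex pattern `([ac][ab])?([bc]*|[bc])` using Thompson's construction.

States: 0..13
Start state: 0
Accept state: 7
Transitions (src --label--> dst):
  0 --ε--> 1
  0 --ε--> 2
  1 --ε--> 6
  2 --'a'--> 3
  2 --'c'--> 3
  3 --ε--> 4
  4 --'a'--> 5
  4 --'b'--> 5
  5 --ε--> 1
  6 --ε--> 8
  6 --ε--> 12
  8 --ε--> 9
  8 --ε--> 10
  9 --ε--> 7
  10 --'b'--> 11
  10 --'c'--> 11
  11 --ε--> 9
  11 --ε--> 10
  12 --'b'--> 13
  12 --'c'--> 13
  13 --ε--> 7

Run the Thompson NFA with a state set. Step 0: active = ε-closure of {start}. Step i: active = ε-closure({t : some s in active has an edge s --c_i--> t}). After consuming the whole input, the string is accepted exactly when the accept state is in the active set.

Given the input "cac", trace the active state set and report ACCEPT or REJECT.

S₀ = ε-closure({0}) = {0,1,2,6,7,8,9,10,12}
'c' @ 1: {3,4,7,9,10,11,13}  [accepting]
'a' @ 2: {1,5,6,7,8,9,10,12}  [accepting]
'c' @ 3: {7,9,10,11,13}  [accepting]
final: {7,9,10,11,13}; accept 7 in set

Answer: ACCEPT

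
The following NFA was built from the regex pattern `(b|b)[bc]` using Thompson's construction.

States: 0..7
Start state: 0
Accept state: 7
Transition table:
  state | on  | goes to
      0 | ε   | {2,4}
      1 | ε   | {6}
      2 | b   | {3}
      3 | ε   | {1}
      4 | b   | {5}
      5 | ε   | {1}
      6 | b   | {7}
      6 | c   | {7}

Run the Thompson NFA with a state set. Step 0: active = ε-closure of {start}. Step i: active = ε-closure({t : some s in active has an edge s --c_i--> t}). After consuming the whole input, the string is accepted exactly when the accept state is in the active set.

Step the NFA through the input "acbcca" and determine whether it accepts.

Answer: REJECT

Steps:
start: ε-closure({0}) = {0,2,4}
'a' @ 1: {}  — dead — no transitions
rest 'cbcca' ignored (set empty)
after full input: {}  (accept=7 not in)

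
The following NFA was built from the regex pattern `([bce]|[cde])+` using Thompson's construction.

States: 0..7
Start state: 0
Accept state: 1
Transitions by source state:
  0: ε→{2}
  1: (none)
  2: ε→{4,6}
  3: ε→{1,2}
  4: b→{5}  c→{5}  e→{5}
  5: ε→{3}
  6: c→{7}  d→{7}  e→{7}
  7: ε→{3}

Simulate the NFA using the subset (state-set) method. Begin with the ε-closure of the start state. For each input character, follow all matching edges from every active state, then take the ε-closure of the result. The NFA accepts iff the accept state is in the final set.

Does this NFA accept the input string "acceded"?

S₀ = ε-closure({0}) = {0,2,4,6}
'a' @ 1: {}  — dead — no transitions
rest 'cceded' ignored (set empty)
after full input: {}  (accept=1 not in)

Answer: REJECT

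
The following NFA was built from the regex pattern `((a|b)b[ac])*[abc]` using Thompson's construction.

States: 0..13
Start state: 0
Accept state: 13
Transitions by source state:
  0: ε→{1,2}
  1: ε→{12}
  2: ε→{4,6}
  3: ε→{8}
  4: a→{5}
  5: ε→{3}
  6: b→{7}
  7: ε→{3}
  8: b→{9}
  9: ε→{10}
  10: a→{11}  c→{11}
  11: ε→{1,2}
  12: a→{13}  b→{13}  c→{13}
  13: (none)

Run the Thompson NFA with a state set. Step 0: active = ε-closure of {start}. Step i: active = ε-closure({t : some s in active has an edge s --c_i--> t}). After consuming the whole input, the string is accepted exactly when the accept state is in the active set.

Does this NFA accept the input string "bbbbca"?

Answer: REJECT

Derivation:
start: ε-closure({0}) = {0,1,2,4,6,12}
'b' @ 1: {3,7,8,13}  ✓accept
'b' @ 2: {9,10}
'b' @ 3: {}  — state set empty
rest 'bca' ignored (set empty)
final: {}; accept 13 not in set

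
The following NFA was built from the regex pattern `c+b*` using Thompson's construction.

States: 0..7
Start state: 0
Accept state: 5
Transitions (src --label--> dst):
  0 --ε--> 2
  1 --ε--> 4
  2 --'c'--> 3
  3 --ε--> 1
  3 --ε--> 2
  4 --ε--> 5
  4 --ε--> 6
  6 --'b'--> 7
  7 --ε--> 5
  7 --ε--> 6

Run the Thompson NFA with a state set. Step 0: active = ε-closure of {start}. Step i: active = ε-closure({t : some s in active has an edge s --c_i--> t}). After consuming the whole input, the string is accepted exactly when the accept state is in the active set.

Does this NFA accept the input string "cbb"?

start: ε-closure({0}) = {0,2}
'c' @ 1: {1,2,3,4,5,6}  ✓accept
'b' @ 2: {5,6,7}  ✓accept
'b' @ 3: {5,6,7}  ✓accept
after full input: {5,6,7}  (accept=5 in)

Answer: ACCEPT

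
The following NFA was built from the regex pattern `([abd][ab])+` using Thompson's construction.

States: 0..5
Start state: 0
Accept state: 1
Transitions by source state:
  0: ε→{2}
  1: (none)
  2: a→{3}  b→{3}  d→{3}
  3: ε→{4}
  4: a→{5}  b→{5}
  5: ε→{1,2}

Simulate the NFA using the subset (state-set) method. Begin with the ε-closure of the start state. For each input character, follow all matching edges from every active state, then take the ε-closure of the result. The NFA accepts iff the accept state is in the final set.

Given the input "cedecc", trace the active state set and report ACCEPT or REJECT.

S₀ = ε-closure({0}) = {0,2}
'c' @ 1: {}  — state set empty
rest 'edecc' ignored (set empty)
after full input: {}  (accept=1 not in)

Answer: REJECT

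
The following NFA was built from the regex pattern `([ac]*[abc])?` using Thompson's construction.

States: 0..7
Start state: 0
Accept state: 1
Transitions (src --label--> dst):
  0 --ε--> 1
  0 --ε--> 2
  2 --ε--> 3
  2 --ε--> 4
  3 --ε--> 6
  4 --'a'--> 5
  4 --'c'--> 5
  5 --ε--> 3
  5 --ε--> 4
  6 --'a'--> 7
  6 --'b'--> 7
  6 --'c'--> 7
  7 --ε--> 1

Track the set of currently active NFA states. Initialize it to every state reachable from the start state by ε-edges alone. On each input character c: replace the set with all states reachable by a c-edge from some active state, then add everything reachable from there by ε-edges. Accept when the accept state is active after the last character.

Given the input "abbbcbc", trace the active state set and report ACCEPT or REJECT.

Answer: REJECT

Steps:
start: ε-closure({0}) = {0,1,2,3,4,6}
'a' @ 1: {1,3,4,5,6,7}  ✓accept
'b' @ 2: {1,7}  ✓accept
'b' @ 3: {}  — no active states
rest 'bcbc' ignored (set empty)
after full input: {}  (accept=1 not in)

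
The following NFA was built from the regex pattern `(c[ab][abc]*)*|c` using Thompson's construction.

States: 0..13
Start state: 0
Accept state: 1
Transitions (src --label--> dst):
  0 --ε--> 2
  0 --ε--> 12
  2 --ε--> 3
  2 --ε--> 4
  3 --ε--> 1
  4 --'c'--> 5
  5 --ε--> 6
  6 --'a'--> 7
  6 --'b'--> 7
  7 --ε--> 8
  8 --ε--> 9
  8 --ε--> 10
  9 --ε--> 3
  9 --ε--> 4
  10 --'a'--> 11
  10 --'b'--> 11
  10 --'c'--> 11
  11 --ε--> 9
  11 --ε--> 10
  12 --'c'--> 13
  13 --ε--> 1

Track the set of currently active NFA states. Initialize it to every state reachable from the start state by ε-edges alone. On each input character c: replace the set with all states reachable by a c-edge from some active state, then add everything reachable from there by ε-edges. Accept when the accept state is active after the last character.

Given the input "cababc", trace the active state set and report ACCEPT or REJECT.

Answer: ACCEPT

Derivation:
start: ε-closure({0}) = {0,1,2,3,4,12}
'c' @ 1: {1,5,6,13}  [accepting]
'a' @ 2: {1,3,4,7,8,9,10}  [accepting]
'b' @ 3: {1,3,4,9,10,11}  [accepting]
'a' @ 4: {1,3,4,9,10,11}  [accepting]
'b' @ 5: {1,3,4,9,10,11}  [accepting]
'c' @ 6: {1,3,4,5,6,9,10,11}  [accepting]
end set {1,3,4,5,6,9,10,11} — state 1 in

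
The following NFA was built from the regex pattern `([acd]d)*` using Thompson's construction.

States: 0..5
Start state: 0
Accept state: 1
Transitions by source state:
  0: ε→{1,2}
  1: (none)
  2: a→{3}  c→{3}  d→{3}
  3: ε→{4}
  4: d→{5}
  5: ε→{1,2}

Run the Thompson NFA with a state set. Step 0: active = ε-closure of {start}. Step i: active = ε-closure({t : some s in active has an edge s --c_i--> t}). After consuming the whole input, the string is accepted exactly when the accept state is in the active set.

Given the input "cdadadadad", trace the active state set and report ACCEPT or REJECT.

Answer: ACCEPT

Derivation:
start: ε-closure({0}) = {0,1,2}
'c' @ 1: {3,4}
'd' @ 2: {1,2,5}  [accepting]
'a' @ 3: {3,4}
'd' @ 4: {1,2,5}  [accepting]
'a' @ 5: {3,4}
'd' @ 6: {1,2,5}  [accepting]
'a' @ 7: {3,4}
'd' @ 8: {1,2,5}  [accepting]
'a' @ 9: {3,4}
'd' @ 10: {1,2,5}  [accepting]
final: {1,2,5}; accept 1 in set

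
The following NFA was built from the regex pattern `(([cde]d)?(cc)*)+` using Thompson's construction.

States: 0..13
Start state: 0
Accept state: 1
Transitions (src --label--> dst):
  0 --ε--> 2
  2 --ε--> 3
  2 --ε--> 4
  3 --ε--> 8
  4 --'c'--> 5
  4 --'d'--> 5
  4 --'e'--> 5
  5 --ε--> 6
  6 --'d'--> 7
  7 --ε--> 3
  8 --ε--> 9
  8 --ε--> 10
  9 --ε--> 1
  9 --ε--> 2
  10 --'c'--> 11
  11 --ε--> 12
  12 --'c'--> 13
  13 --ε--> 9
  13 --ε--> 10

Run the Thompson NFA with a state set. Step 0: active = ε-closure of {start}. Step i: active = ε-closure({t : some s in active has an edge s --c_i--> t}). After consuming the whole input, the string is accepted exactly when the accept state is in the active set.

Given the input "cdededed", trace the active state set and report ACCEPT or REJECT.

Answer: ACCEPT

Derivation:
S₀ = ε-closure({0}) = {0,1,2,3,4,8,9,10}
'c' @ 1: {5,6,11,12}
'd' @ 2: {1,2,3,4,7,8,9,10}  ✓accept
'e' @ 3: {5,6}
'd' @ 4: {1,2,3,4,7,8,9,10}  ✓accept
'e' @ 5: {5,6}
'd' @ 6: {1,2,3,4,7,8,9,10}  ✓accept
'e' @ 7: {5,6}
'd' @ 8: {1,2,3,4,7,8,9,10}  ✓accept
final: {1,2,3,4,7,8,9,10}; accept 1 in set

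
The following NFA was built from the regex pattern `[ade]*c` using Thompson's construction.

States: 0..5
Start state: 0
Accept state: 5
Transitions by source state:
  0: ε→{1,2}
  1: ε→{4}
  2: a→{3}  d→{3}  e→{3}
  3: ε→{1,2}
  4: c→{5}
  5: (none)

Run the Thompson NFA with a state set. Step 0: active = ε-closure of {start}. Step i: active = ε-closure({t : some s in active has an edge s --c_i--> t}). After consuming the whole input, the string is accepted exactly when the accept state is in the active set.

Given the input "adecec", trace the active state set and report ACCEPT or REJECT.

Answer: REJECT

Steps:
initial (ε-close {0}): {0,1,2,4}
'a' @ 1: {1,2,3,4}
'd' @ 2: {1,2,3,4}
'e' @ 3: {1,2,3,4}
'c' @ 4: {5}  [accepting]
'e' @ 5: {}  — no active states
rest 'c' ignored (set empty)
after full input: {}  (accept=5 not in)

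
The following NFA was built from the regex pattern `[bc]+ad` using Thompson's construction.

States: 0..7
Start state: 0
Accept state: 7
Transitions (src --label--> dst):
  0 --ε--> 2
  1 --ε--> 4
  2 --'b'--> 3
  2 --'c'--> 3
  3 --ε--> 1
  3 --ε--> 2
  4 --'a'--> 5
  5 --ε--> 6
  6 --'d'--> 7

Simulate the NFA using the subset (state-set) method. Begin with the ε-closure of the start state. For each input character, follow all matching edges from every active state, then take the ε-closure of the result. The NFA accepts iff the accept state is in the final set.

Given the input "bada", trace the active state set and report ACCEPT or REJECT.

Answer: REJECT

Derivation:
S₀ = ε-closure({0}) = {0,2}
'b' @ 1: {1,2,3,4}
'a' @ 2: {5,6}
'd' @ 3: {7}  (accept∈set)
'a' @ 4: {}  — no active states
end set {} — state 7 not in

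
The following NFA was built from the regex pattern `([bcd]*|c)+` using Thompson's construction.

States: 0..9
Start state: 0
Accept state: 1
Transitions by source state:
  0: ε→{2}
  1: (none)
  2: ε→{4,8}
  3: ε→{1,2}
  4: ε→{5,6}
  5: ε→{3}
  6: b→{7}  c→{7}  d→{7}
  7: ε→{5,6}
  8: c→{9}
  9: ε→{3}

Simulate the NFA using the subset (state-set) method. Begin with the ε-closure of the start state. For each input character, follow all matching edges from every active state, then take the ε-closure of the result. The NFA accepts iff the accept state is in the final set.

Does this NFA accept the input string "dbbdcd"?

Answer: ACCEPT

Trace:
initial (ε-close {0}): {0,1,2,3,4,5,6,8}
'd' @ 1: {1,2,3,4,5,6,7,8}  [accepting]
'b' @ 2: {1,2,3,4,5,6,7,8}  [accepting]
'b' @ 3: {1,2,3,4,5,6,7,8}  [accepting]
'd' @ 4: {1,2,3,4,5,6,7,8}  [accepting]
'c' @ 5: {1,2,3,4,5,6,7,8,9}  [accepting]
'd' @ 6: {1,2,3,4,5,6,7,8}  [accepting]
end set {1,2,3,4,5,6,7,8} — state 1 in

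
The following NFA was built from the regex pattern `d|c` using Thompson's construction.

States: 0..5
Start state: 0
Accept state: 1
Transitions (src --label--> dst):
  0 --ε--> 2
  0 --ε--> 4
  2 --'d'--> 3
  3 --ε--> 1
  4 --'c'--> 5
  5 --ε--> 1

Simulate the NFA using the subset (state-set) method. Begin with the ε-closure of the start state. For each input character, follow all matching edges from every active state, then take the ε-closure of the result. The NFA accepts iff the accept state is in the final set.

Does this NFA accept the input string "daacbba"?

Answer: REJECT

Derivation:
S₀ = ε-closure({0}) = {0,2,4}
'd' @ 1: {1,3}  ✓accept
'a' @ 2: {}  — state set empty
rest 'acbba' ignored (set empty)
end set {} — state 1 not in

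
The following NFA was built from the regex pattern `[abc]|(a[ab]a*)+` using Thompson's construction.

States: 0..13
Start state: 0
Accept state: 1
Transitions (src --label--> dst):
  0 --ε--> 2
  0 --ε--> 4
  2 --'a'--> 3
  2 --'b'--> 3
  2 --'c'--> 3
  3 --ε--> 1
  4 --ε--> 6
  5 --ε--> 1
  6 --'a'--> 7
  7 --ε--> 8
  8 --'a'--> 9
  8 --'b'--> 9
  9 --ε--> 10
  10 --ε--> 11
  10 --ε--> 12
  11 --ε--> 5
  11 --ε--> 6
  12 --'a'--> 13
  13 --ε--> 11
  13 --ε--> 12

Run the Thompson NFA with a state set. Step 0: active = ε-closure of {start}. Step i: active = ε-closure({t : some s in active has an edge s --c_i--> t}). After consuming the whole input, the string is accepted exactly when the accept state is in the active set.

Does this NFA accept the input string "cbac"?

Answer: REJECT

Trace:
initial (ε-close {0}): {0,2,4,6}
'c' @ 1: {1,3}  ✓accept
'b' @ 2: {}  — dead — no transitions
rest 'ac' ignored (set empty)
end set {} — state 1 not in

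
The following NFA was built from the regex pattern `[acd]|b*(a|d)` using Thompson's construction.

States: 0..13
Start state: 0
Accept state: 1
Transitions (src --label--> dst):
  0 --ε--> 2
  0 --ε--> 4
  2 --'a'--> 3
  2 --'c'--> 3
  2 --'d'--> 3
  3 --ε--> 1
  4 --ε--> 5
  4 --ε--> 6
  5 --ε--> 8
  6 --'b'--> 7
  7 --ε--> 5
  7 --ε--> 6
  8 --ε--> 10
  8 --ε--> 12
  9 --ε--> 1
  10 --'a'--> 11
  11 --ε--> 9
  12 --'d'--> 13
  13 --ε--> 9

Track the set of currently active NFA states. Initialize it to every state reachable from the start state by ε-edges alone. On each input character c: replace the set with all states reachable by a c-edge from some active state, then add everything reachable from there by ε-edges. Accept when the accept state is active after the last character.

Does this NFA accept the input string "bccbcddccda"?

Answer: REJECT

Derivation:
start: ε-closure({0}) = {0,2,4,5,6,8,10,12}
'b' @ 1: {5,6,7,8,10,12}
'c' @ 2: {}  — no active states
rest 'cbcddccda' ignored (set empty)
end set {} — state 1 not in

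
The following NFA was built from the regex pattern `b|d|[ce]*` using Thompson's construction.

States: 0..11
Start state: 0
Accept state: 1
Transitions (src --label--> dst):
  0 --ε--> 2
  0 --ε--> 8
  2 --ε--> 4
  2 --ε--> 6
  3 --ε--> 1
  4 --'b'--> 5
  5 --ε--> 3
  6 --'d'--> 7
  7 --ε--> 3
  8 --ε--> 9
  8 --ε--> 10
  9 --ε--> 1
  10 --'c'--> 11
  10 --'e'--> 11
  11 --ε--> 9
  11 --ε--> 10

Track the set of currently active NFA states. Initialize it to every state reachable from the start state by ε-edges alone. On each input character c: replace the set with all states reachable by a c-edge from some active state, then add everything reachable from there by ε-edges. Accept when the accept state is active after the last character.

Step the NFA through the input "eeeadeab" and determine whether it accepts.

Answer: REJECT

Trace:
start: ε-closure({0}) = {0,1,2,4,6,8,9,10}
'e' @ 1: {1,9,10,11}  [accepting]
'e' @ 2: {1,9,10,11}  [accepting]
'e' @ 3: {1,9,10,11}  [accepting]
'a' @ 4: {}  — no active states
rest 'deab' ignored (set empty)
after full input: {}  (accept=1 not in)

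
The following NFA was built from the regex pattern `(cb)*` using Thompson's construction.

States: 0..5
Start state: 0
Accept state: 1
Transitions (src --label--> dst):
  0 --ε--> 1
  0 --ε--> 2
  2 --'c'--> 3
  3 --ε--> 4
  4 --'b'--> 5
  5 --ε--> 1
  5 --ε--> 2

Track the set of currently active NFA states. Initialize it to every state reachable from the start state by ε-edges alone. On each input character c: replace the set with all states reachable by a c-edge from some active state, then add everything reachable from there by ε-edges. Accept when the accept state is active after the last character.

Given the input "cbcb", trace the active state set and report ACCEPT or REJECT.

initial (ε-close {0}): {0,1,2}
'c' @ 1: {3,4}
'b' @ 2: {1,2,5}  ✓accept
'c' @ 3: {3,4}
'b' @ 4: {1,2,5}  ✓accept
after full input: {1,2,5}  (accept=1 in)

Answer: ACCEPT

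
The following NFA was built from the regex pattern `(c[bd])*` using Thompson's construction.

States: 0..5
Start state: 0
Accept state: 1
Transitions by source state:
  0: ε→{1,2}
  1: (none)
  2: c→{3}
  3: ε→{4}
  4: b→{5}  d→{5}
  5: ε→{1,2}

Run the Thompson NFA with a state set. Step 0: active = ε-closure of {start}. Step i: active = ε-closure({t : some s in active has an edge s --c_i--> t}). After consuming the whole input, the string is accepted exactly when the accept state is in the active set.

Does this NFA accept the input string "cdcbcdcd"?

Answer: ACCEPT

Trace:
start: ε-closure({0}) = {0,1,2}
'c' @ 1: {3,4}
'd' @ 2: {1,2,5}  (accept∈set)
'c' @ 3: {3,4}
'b' @ 4: {1,2,5}  (accept∈set)
'c' @ 5: {3,4}
'd' @ 6: {1,2,5}  (accept∈set)
'c' @ 7: {3,4}
'd' @ 8: {1,2,5}  (accept∈set)
after full input: {1,2,5}  (accept=1 in)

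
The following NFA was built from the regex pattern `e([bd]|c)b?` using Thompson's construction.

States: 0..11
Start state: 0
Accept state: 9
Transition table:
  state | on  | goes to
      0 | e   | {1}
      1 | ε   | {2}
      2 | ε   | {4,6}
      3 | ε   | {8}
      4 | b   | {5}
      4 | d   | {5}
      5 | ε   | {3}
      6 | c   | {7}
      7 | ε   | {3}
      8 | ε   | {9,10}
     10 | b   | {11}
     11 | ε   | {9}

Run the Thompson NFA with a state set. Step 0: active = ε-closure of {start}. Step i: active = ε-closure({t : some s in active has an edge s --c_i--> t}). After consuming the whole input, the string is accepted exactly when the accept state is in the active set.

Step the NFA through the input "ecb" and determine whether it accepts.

Answer: ACCEPT

Trace:
start: ε-closure({0}) = {0}
'e' @ 1: {1,2,4,6}
'c' @ 2: {3,7,8,9,10}  (accept∈set)
'b' @ 3: {9,11}  (accept∈set)
end set {9,11} — state 9 in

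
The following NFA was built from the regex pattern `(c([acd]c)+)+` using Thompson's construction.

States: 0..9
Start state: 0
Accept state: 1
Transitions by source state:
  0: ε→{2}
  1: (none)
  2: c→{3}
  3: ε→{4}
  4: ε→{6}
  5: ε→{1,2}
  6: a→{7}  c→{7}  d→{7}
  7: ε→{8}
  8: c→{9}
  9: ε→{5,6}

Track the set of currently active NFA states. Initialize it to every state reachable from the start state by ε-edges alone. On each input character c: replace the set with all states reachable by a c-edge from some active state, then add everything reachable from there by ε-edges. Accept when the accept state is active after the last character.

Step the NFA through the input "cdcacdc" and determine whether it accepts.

S₀ = ε-closure({0}) = {0,2}
'c' @ 1: {3,4,6}
'd' @ 2: {7,8}
'c' @ 3: {1,2,5,6,9}  ✓accept
'a' @ 4: {7,8}
'c' @ 5: {1,2,5,6,9}  ✓accept
'd' @ 6: {7,8}
'c' @ 7: {1,2,5,6,9}  ✓accept
after full input: {1,2,5,6,9}  (accept=1 in)

Answer: ACCEPT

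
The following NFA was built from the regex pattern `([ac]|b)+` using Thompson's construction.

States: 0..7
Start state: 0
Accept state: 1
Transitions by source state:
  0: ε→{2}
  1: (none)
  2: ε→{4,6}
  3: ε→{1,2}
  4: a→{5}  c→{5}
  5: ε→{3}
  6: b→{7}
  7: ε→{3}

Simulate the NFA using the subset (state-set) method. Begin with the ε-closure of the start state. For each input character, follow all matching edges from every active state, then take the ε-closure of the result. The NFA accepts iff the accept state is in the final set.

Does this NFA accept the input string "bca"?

Answer: ACCEPT

Trace:
initial (ε-close {0}): {0,2,4,6}
'b' @ 1: {1,2,3,4,6,7}  (accept∈set)
'c' @ 2: {1,2,3,4,5,6}  (accept∈set)
'a' @ 3: {1,2,3,4,5,6}  (accept∈set)
after full input: {1,2,3,4,5,6}  (accept=1 in)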